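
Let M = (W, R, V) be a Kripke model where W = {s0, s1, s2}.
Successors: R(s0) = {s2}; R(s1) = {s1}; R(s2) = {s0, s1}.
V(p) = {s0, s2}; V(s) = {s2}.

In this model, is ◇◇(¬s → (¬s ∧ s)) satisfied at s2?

Yes

At s2: ◇◇(¬s → (¬s ∧ s)) requires ◇(¬s → (¬s ∧ s)) at some successor in {s0, s1}.
  ◇(¬s → (¬s ∧ s)) holds at s0, so ◇◇(¬s → (¬s ∧ s)) is true at s2.
    At s0: ◇(¬s → (¬s ∧ s)) requires ¬s → (¬s ∧ s) at some successor in {s2}.
      ¬s → (¬s ∧ s) holds at s2, so ◇(¬s → (¬s ∧ s)) is true at s0.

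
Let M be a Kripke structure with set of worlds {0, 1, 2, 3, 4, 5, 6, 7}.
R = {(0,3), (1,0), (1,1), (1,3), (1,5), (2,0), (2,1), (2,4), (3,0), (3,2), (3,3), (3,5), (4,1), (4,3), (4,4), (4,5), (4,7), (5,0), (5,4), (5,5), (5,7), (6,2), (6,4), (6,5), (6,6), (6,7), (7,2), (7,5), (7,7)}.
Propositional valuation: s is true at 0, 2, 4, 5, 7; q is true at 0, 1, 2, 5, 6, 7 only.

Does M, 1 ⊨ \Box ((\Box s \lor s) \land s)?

At 1: \Box ((\Box s \lor s) \land s) requires (\Box s \lor s) \land s at every successor {0, 1, 3, 5}.
  (\Box s \lor s) \land s fails at 1, so \Box ((\Box s \lor s) \land s) is false at 1.
    At 1: \Box s \lor s is false, s is false, so (\Box s \lor s) \land s is false.
      At 1: \Box s is false, s is false, so \Box s \lor s is false.

No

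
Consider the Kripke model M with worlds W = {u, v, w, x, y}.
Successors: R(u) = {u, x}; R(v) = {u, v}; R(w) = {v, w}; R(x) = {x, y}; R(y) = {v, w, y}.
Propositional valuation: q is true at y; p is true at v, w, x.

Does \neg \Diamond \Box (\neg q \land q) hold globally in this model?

Let φ = \neg \Diamond \Box (\neg q \land q). Evaluate φ at each world:
  u (successors {u, x}): φ is true.
  v (successors {u, v}): φ is true.
  w (successors {v, w}): φ is true.
  x (successors {x, y}): φ is true.
  y (successors {v, w, y}): φ is true.
For instance, at u:
  At u: \Diamond \Box (\neg q \land q) is false, so \neg \Diamond \Box (\neg q \land q) is true.
    At u: \Diamond \Box (\neg q \land q) requires \Box (\neg q \land q) at some successor in {u, x}.
      At u: \Box (\neg q \land q) is false.
      At x: \Box (\neg q \land q) is false.
    So \Diamond \Box (\neg q \land q) is false at u.

Yes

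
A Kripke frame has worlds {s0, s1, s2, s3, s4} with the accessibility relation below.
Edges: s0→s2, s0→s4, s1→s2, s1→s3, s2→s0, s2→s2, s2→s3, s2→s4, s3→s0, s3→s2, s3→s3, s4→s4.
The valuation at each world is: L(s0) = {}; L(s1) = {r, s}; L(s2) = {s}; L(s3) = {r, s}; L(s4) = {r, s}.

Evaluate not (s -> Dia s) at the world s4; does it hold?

At s4: s -> Dia s is true, so not (s -> Dia s) is false.
  At s4: s is true, Dia s is true, so s -> Dia s is true.
    At s4: Dia s requires s at some successor in {s4}.
      s holds at s4, so Dia s is true at s4.

No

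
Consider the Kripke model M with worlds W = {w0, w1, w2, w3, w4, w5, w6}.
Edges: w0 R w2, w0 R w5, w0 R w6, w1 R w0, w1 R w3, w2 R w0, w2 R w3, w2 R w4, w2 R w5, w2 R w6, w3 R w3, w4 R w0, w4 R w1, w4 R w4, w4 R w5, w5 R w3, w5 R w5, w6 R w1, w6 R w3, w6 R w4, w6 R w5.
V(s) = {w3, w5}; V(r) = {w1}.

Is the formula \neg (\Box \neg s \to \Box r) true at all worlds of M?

Let φ = \neg (\Box \neg s \to \Box r). Evaluate φ at each world:
  w0 (successors {w2, w5, w6}): φ is false.
  w1 (successors {w0, w3}): φ is false.
  w2 (successors {w0, w3, w4, w5, w6}): φ is false.
  w3 (successors {w3}): φ is false.
  w4 (successors {w0, w1, w4, w5}): φ is false.
  w5 (successors {w3, w5}): φ is false.
  w6 (successors {w1, w3, w4, w5}): φ is false.
Detail at w0 (counterexample):
  At w0: \Box \neg s \to \Box r is true, so \neg (\Box \neg s \to \Box r) is false.
    At w0: \Box \neg s is false, \Box r is false, so \Box \neg s \to \Box r is true.
      At w0: \Box \neg s requires \neg s at every successor {w2, w5, w6}.
        \neg s fails at w5, so \Box \neg s is false at w0.
      At w0: \Box r requires r at every successor {w2, w5, w6}.
        r fails at w2, so \Box r is false at w0.

No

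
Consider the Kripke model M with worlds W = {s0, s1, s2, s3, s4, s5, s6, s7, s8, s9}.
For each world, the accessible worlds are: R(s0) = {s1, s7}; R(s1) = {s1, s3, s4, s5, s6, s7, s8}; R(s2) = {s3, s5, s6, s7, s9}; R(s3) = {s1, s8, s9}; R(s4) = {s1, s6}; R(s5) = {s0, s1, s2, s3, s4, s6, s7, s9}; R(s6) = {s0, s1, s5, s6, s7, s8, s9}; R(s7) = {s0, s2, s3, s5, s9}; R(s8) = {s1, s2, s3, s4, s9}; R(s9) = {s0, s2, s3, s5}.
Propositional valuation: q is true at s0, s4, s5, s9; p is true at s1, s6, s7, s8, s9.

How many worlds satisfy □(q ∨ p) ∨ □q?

4

Let φ = □(q ∨ p) ∨ □q. Evaluate φ at each world:
  s0 (successors {s1, s7}): φ is true.
  s1 (successors {s1, s3, s4, s5, s6, s7, s8}): φ is false.
  s2 (successors {s3, s5, s6, s7, s9}): φ is false.
  s3 (successors {s1, s8, s9}): φ is true.
  s4 (successors {s1, s6}): φ is true.
  s5 (successors {s0, s1, s2, s3, s4, s6, s7, s9}): φ is false.
  s6 (successors {s0, s1, s5, s6, s7, s8, s9}): φ is true.
  s7 (successors {s0, s2, s3, s5, s9}): φ is false.
  s8 (successors {s1, s2, s3, s4, s9}): φ is false.
  s9 (successors {s0, s2, s3, s5}): φ is false.
For instance, at s7:
  At s7: □(q ∨ p) is false, □q is false, so □(q ∨ p) ∨ □q is false.
    At s7: □(q ∨ p) requires q ∨ p at every successor {s0, s2, s3, s5, s9}.
      q ∨ p fails at s2, so □(q ∨ p) is false at s7.
    At s7: □q requires q at every successor {s0, s2, s3, s5, s9}.
      q fails at s2, so □q is false at s7.
Satisfying worlds: {s0, s3, s4, s6}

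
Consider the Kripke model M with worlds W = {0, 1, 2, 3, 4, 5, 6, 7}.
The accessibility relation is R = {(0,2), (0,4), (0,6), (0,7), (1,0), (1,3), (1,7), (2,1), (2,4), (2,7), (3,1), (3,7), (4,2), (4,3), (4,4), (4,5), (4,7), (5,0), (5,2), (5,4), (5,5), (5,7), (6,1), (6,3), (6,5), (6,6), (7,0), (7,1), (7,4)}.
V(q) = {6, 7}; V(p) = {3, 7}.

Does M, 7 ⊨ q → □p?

No

Recall that □ψ holds at a world iff ψ holds at every accessible world, and ◇ψ holds iff ψ holds at some accessible world.
At 7: q is true, □p is false, so q → □p is false.
  At 7: □p requires p at every successor {0, 1, 4}.
    p fails at 0, so □p is false at 7.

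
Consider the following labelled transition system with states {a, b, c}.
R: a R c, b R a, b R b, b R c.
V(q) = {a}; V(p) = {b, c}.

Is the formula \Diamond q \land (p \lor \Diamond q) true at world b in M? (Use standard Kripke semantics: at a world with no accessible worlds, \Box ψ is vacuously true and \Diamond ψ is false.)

Yes

At b: \Diamond q is true, p \lor \Diamond q is true, so \Diamond q \land (p \lor \Diamond q) is true.
  At b: \Diamond q requires q at some successor in {a, b, c}.
    q holds at a, so \Diamond q is true at b.
  At b: p is true, \Diamond q is true, so p \lor \Diamond q is true.
    At b: \Diamond q requires q at some successor in {a, b, c}.
      q holds at a, so \Diamond q is true at b.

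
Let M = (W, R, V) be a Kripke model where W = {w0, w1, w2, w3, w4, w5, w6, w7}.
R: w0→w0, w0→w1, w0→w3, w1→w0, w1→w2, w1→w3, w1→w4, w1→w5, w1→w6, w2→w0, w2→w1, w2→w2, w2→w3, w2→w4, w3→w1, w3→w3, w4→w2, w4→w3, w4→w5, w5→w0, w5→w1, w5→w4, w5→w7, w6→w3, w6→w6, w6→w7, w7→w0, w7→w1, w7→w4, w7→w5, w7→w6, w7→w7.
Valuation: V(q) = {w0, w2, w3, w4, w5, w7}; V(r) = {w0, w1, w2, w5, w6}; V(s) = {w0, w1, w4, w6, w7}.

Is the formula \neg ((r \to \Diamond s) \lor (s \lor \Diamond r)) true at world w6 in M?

At w6: (r \to \Diamond s) \lor (s \lor \Diamond r) is true, so \neg ((r \to \Diamond s) \lor (s \lor \Diamond r)) is false.
  At w6: r \to \Diamond s is true, s \lor \Diamond r is true, so (r \to \Diamond s) \lor (s \lor \Diamond r) is true.
    At w6: r is true, \Diamond s is true, so r \to \Diamond s is true.
      At w6: \Diamond s requires s at some successor in {w3, w6, w7}.
        s holds at w6, so \Diamond s is true at w6.
    At w6: s is true, \Diamond r is true, so s \lor \Diamond r is true.
      At w6: \Diamond r requires r at some successor in {w3, w6, w7}.
        r holds at w6, so \Diamond r is true at w6.

No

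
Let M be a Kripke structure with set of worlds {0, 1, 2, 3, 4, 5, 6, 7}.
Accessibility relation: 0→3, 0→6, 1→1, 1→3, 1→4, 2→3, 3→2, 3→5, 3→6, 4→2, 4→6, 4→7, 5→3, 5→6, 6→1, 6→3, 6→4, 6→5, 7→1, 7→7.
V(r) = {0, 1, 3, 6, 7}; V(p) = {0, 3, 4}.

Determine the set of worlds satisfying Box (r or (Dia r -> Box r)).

Recall that Box ψ holds at a world iff ψ holds at every accessible world, and Dia ψ holds iff ψ holds at some accessible world.
Let φ = Box (r or (Dia r -> Box r)). Evaluate φ at each world:
  0 (successors {3, 6}): φ is true.
  1 (successors {1, 3, 4}): φ is false.
  2 (successors {3}): φ is true.
  3 (successors {2, 5, 6}): φ is true.
  4 (successors {2, 6, 7}): φ is true.
  5 (successors {3, 6}): φ is true.
  6 (successors {1, 3, 4, 5}): φ is false.
  7 (successors {1, 7}): φ is true.
For instance, at 2:
  At 2: Box (r or (Dia r -> Box r)) requires r or (Dia r -> Box r) at every successor {3}.
      At 3: r is true, Dia r -> Box r is false, so r or (Dia r -> Box r) is true.
  So Box (r or (Dia r -> Box r)) is true at 2.
Satisfying worlds: {0, 2, 3, 4, 5, 7}

0, 2, 3, 4, 5, 7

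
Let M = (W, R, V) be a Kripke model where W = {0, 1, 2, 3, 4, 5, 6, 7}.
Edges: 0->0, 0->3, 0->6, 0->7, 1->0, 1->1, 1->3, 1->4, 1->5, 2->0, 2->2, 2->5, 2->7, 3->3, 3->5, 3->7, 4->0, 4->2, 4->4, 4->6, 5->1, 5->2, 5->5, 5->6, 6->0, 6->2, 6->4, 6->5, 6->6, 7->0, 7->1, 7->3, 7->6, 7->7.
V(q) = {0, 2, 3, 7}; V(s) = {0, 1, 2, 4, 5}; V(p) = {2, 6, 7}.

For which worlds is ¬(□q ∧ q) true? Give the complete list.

0, 1, 2, 3, 4, 5, 6, 7

Recall that □ψ holds at a world iff ψ holds at every accessible world, and ◇ψ holds iff ψ holds at some accessible world.
Let φ = ¬(□q ∧ q). Evaluate φ at each world:
  0 (successors {0, 3, 6, 7}): φ is true.
  1 (successors {0, 1, 3, 4, 5}): φ is true.
  2 (successors {0, 2, 5, 7}): φ is true.
  3 (successors {3, 5, 7}): φ is true.
  4 (successors {0, 2, 4, 6}): φ is true.
  5 (successors {1, 2, 5, 6}): φ is true.
  6 (successors {0, 2, 4, 5, 6}): φ is true.
  7 (successors {0, 1, 3, 6, 7}): φ is true.
For instance, at 6:
  At 6: □q ∧ q is false, so ¬(□q ∧ q) is true.
    At 6: □q is false, q is false, so □q ∧ q is false.
      At 6: □q requires q at every successor {0, 2, 4, 5, 6}.
        q fails at 4, so □q is false at 6.
Satisfying worlds: {0, 1, 2, 3, 4, 5, 6, 7}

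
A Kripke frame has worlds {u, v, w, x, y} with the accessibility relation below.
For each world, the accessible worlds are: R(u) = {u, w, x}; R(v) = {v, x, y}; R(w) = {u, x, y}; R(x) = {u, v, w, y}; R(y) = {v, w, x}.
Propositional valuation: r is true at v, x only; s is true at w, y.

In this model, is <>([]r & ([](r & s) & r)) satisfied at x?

No

Recall that []ψ holds at a world iff ψ holds at every accessible world, and <>ψ holds iff ψ holds at some accessible world.
At x: <>([]r & ([](r & s) & r)) requires []r & ([](r & s) & r) at some successor in {u, v, w, y}.
  At u: []r & ([](r & s) & r) is false.
  At v: []r & ([](r & s) & r) is false.
  At w: []r & ([](r & s) & r) is false.
  At y: []r & ([](r & s) & r) is false.
So <>([]r & ([](r & s) & r)) is false at x.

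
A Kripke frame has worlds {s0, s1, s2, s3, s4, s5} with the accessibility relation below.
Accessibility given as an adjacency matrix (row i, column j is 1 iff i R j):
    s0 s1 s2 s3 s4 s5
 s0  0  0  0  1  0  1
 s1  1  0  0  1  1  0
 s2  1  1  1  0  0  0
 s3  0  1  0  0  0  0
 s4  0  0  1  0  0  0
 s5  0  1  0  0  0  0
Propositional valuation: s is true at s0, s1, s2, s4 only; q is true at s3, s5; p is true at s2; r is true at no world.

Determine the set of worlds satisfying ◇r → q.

Recall that ◇ψ holds at a world iff ψ holds at some accessible world.
Let φ = ◇r → q. Evaluate φ at each world:
  s0 (successors {s3, s5}): φ is true.
  s1 (successors {s0, s3, s4}): φ is true.
  s2 (successors {s0, s1, s2}): φ is true.
  s3 (successors {s1}): φ is true.
  s4 (successors {s2}): φ is true.
  s5 (successors {s1}): φ is true.
For instance, at s2:
  At s2: ◇r is false, q is false, so ◇r → q is true.
    At s2: ◇r requires r at some successor in {s0, s1, s2}.
      At s0: r is false.
      At s1: r is false.
      At s2: r is false.
    So ◇r is false at s2.
Satisfying worlds: {s0, s1, s2, s3, s4, s5}

s0, s1, s2, s3, s4, s5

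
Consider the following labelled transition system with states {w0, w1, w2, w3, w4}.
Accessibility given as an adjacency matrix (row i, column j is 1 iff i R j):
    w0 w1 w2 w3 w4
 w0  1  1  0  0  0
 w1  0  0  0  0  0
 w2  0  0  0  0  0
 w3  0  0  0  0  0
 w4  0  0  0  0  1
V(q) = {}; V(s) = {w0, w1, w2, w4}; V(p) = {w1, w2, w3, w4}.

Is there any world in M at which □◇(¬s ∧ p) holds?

Let φ = □◇(¬s ∧ p). Evaluate φ at each world:
  w0 (successors {w0, w1}): φ is false.
  w1 (successors ∅): φ is true.
  w2 (successors ∅): φ is true.
  w3 (successors ∅): φ is true.
  w4 (successors {w4}): φ is false.
Detail at w1 (witness):
  At w1: no accessible worlds, so □◇(¬s ∧ p) holds vacuously.

Yes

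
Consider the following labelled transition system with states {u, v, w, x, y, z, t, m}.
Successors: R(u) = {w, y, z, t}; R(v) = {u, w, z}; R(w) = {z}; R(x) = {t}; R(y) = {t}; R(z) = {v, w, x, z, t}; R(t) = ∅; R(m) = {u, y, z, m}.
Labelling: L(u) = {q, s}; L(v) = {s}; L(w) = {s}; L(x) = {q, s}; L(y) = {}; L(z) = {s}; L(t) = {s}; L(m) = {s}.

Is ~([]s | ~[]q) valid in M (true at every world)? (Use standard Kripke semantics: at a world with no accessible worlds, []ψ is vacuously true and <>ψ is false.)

Let φ = ~([]s | ~[]q). Evaluate φ at each world:
  u (successors {w, y, z, t}): φ is false.
  v (successors {u, w, z}): φ is false.
  w (successors {z}): φ is false.
  x (successors {t}): φ is false.
  y (successors {t}): φ is false.
  z (successors {v, w, x, z, t}): φ is false.
  t (successors ∅): φ is false.
  m (successors {u, y, z, m}): φ is false.
Detail at u (counterexample):
  At u: []s | ~[]q is true, so ~([]s | ~[]q) is false.
    At u: []s is false, ~[]q is true, so []s | ~[]q is true.
      At u: []s requires s at every successor {w, y, z, t}.
        s fails at y, so []s is false at u.
      At u: []q is false, so ~[]q is true.

No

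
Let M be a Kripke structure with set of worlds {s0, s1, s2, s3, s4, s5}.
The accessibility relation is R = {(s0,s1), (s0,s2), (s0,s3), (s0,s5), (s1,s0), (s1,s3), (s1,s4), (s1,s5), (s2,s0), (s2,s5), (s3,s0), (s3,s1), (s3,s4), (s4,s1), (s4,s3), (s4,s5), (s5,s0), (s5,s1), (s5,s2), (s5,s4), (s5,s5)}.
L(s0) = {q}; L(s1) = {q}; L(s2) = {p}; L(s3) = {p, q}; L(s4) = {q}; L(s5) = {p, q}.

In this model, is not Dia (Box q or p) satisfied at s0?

No

At s0: Dia (Box q or p) is true, so not Dia (Box q or p) is false.
  At s0: Dia (Box q or p) requires Box q or p at some successor in {s1, s2, s3, s5}.
    Box q or p holds at s1, so Dia (Box q or p) is true at s0.
      At s1: Box q is true, p is false, so Box q or p is true.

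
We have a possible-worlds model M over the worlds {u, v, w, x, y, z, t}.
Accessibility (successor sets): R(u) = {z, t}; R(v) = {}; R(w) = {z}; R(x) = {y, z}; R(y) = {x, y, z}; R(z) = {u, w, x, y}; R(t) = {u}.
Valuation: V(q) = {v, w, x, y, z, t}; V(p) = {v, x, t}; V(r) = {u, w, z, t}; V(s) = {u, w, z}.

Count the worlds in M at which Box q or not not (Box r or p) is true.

6

Let φ = Box q or not not (Box r or p). Evaluate φ at each world:
  u (successors {z, t}): φ is true.
  v (successors ∅): φ is true.
  w (successors {z}): φ is true.
  x (successors {y, z}): φ is true.
  y (successors {x, y, z}): φ is true.
  z (successors {u, w, x, y}): φ is false.
  t (successors {u}): φ is true.
For instance, at w:
  At w: Box q is true, not not (Box r or p) is true, so Box q or not not (Box r or p) is true.
    At w: Box q requires q at every successor {z}.
      At z: q is true.
    So Box q is true at w.
    At w: not (Box r or p) is false, so not not (Box r or p) is true.
      At w: Box r or p is true, so not (Box r or p) is false.
Satisfying worlds: {u, v, w, x, y, t}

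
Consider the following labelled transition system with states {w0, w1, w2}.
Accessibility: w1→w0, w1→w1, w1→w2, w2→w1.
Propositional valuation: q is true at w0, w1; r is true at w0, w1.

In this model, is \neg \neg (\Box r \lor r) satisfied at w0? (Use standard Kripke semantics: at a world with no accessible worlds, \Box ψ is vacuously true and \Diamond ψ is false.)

At w0: \neg (\Box r \lor r) is false, so \neg \neg (\Box r \lor r) is true.
  At w0: \Box r \lor r is true, so \neg (\Box r \lor r) is false.
    At w0: \Box r is true, r is true, so \Box r \lor r is true.
      At w0: no accessible worlds, so \Box r holds vacuously.

Yes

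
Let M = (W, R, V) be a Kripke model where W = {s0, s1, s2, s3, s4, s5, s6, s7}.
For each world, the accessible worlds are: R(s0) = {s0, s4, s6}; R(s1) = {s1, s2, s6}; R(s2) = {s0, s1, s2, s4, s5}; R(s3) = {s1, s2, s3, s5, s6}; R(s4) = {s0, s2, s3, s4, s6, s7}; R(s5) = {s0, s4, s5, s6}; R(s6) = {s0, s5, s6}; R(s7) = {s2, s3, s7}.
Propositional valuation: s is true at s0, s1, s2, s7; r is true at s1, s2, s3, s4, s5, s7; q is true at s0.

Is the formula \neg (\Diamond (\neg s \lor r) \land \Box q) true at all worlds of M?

Yes

Recall that \Box ψ holds at a world iff ψ holds at every accessible world, and \Diamond ψ holds iff ψ holds at some accessible world.
Let φ = \neg (\Diamond (\neg s \lor r) \land \Box q). Evaluate φ at each world:
  s0 (successors {s0, s4, s6}): φ is true.
  s1 (successors {s1, s2, s6}): φ is true.
  s2 (successors {s0, s1, s2, s4, s5}): φ is true.
  s3 (successors {s1, s2, s3, s5, s6}): φ is true.
  s4 (successors {s0, s2, s3, s4, s6, s7}): φ is true.
  s5 (successors {s0, s4, s5, s6}): φ is true.
  s6 (successors {s0, s5, s6}): φ is true.
  s7 (successors {s2, s3, s7}): φ is true.
For instance, at s3:
  At s3: \Diamond (\neg s \lor r) \land \Box q is false, so \neg (\Diamond (\neg s \lor r) \land \Box q) is true.
    At s3: \Diamond (\neg s \lor r) is true, \Box q is false, so \Diamond (\neg s \lor r) \land \Box q is false.
      At s3: \Diamond (\neg s \lor r) requires \neg s \lor r at some successor in {s1, s2, s3, s5, s6}.
        \neg s \lor r holds at s1, so \Diamond (\neg s \lor r) is true at s3.
      At s3: \Box q requires q at every successor {s1, s2, s3, s5, s6}.
        q fails at s1, so \Box q is false at s3.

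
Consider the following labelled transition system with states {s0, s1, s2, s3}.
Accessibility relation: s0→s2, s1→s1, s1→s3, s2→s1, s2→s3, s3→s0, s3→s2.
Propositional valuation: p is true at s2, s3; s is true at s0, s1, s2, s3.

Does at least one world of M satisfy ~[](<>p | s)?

No

Let φ = ~[](<>p | s). Evaluate φ at each world:
  s0 (successors {s2}): φ is false.
  s1 (successors {s1, s3}): φ is false.
  s2 (successors {s1, s3}): φ is false.
  s3 (successors {s0, s2}): φ is false.
For instance, at s3:
  At s3: [](<>p | s) is true, so ~[](<>p | s) is false.
    At s3: [](<>p | s) requires <>p | s at every successor {s0, s2}.
      At s0: <>p | s is true.
      At s2: <>p | s is true.
    So [](<>p | s) is true at s3.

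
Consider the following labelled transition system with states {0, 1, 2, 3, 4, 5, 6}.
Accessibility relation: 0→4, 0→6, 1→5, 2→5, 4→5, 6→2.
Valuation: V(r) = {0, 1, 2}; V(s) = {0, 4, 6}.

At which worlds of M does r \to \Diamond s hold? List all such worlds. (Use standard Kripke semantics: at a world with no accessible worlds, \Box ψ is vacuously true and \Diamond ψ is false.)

Let φ = r \to \Diamond s. Evaluate φ at each world:
  0 (successors {4, 6}): φ is true.
  1 (successors {5}): φ is false.
  2 (successors {5}): φ is false.
  3 (successors ∅): φ is true.
  4 (successors {5}): φ is true.
  5 (successors ∅): φ is true.
  6 (successors {2}): φ is true.
For instance, at 2:
  At 2: r is true, \Diamond s is false, so r \to \Diamond s is false.
    At 2: \Diamond s requires s at some successor in {5}.
      At 5: s is false.
    So \Diamond s is false at 2.
Satisfying worlds: {0, 3, 4, 5, 6}

0, 3, 4, 5, 6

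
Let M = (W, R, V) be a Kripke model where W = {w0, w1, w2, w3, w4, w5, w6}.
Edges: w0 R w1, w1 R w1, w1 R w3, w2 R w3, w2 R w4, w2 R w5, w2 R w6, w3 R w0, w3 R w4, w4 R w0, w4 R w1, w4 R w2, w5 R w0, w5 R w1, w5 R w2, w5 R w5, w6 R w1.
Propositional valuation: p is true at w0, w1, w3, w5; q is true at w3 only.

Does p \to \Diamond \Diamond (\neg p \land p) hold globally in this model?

Let φ = p \to \Diamond \Diamond (\neg p \land p). Evaluate φ at each world:
  w0 (successors {w1}): φ is false.
  w1 (successors {w1, w3}): φ is false.
  w2 (successors {w3, w4, w5, w6}): φ is true.
  w3 (successors {w0, w4}): φ is false.
  w4 (successors {w0, w1, w2}): φ is true.
  w5 (successors {w0, w1, w2, w5}): φ is false.
  w6 (successors {w1}): φ is true.
Detail at w0 (counterexample):
  At w0: p is true, \Diamond \Diamond (\neg p \land p) is false, so p \to \Diamond \Diamond (\neg p \land p) is false.
    At w0: \Diamond \Diamond (\neg p \land p) requires \Diamond (\neg p \land p) at some successor in {w1}.
      At w1: \Diamond (\neg p \land p) is false.
    So \Diamond \Diamond (\neg p \land p) is false at w0.

No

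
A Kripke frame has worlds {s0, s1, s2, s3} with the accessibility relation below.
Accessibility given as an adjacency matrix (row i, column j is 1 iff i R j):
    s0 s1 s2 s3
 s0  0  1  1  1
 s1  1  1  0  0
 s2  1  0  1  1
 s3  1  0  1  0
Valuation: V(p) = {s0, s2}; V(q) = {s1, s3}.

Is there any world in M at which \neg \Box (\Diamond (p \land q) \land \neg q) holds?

Let φ = \neg \Box (\Diamond (p \land q) \land \neg q). Evaluate φ at each world:
  s0 (successors {s1, s2, s3}): φ is true.
  s1 (successors {s0, s1}): φ is true.
  s2 (successors {s0, s2, s3}): φ is true.
  s3 (successors {s0, s2}): φ is true.
Detail at s0 (witness):
  At s0: \Box (\Diamond (p \land q) \land \neg q) is false, so \neg \Box (\Diamond (p \land q) \land \neg q) is true.
    At s0: \Box (\Diamond (p \land q) \land \neg q) requires \Diamond (p \land q) \land \neg q at every successor {s1, s2, s3}.
      \Diamond (p \land q) \land \neg q fails at s1, so \Box (\Diamond (p \land q) \land \neg q) is false at s0.

Yes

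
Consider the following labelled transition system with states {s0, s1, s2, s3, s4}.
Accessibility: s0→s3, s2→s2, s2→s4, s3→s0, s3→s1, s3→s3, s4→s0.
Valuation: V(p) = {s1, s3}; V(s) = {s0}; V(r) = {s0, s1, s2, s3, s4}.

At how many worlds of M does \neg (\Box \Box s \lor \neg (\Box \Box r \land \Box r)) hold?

4

Let φ = \neg (\Box \Box s \lor \neg (\Box \Box r \land \Box r)). Evaluate φ at each world:
  s0 (successors {s3}): φ is true.
  s1 (successors ∅): φ is false.
  s2 (successors {s2, s4}): φ is true.
  s3 (successors {s0, s1, s3}): φ is true.
  s4 (successors {s0}): φ is true.
For instance, at s0:
  At s0: \Box \Box s \lor \neg (\Box \Box r \land \Box r) is false, so \neg (\Box \Box s \lor \neg (\Box \Box r \land \Box r)) is true.
    At s0: \Box \Box s is false, \neg (\Box \Box r \land \Box r) is false, so \Box \Box s \lor \neg (\Box \Box r \land \Box r) is false.
      At s0: \Box \Box s requires \Box s at every successor {s3}.
        \Box s fails at s3, so \Box \Box s is false at s0.
      At s0: \Box \Box r \land \Box r is true, so \neg (\Box \Box r \land \Box r) is false.
Satisfying worlds: {s0, s2, s3, s4}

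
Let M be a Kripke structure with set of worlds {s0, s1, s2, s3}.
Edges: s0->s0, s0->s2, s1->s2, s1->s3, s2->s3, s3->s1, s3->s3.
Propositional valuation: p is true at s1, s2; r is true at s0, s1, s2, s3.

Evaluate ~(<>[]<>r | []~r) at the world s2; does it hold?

Recall that []ψ holds at a world iff ψ holds at every accessible world, and <>ψ holds iff ψ holds at some accessible world.
At s2: <>[]<>r | []~r is true, so ~(<>[]<>r | []~r) is false.
  At s2: <>[]<>r is true, []~r is false, so <>[]<>r | []~r is true.
    At s2: <>[]<>r requires []<>r at some successor in {s3}.
      []<>r holds at s3, so <>[]<>r is true at s2.
    At s2: []~r requires ~r at every successor {s3}.
      ~r fails at s3, so []~r is false at s2.

No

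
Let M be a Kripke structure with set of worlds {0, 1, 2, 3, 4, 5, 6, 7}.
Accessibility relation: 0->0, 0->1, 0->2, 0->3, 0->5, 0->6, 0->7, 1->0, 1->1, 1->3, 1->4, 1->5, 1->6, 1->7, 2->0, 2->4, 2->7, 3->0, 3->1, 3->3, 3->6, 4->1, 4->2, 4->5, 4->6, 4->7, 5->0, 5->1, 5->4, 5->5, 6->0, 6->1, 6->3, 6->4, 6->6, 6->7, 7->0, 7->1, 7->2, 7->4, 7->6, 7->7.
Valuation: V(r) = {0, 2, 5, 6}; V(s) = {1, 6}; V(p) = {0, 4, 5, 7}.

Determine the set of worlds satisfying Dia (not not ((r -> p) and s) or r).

0, 1, 2, 3, 4, 5, 6, 7

Let φ = Dia (not not ((r -> p) and s) or r). Evaluate φ at each world:
  0 (successors {0, 1, 2, 3, 5, 6, 7}): φ is true.
  1 (successors {0, 1, 3, 4, 5, 6, 7}): φ is true.
  2 (successors {0, 4, 7}): φ is true.
  3 (successors {0, 1, 3, 6}): φ is true.
  4 (successors {1, 2, 5, 6, 7}): φ is true.
  5 (successors {0, 1, 4, 5}): φ is true.
  6 (successors {0, 1, 3, 4, 6, 7}): φ is true.
  7 (successors {0, 1, 2, 4, 6, 7}): φ is true.
For instance, at 3:
  At 3: Dia (not not ((r -> p) and s) or r) requires not not ((r -> p) and s) or r at some successor in {0, 1, 3, 6}.
    not not ((r -> p) and s) or r holds at 0, so Dia (not not ((r -> p) and s) or r) is true at 3.
Satisfying worlds: {0, 1, 2, 3, 4, 5, 6, 7}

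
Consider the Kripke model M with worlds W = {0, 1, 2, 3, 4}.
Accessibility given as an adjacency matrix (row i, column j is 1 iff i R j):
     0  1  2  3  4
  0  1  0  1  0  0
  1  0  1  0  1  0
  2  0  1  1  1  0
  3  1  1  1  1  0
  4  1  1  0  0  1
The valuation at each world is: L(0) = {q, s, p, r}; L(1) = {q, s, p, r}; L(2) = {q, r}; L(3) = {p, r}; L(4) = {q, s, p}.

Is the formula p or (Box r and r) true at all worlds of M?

Yes

Let φ = p or (Box r and r). Evaluate φ at each world:
  0 (successors {0, 2}): φ is true.
  1 (successors {1, 3}): φ is true.
  2 (successors {1, 2, 3}): φ is true.
  3 (successors {0, 1, 2, 3}): φ is true.
  4 (successors {0, 1, 4}): φ is true.
For instance, at 2:
  At 2: p is false, Box r and r is true, so p or (Box r and r) is true.
    At 2: Box r is true, r is true, so Box r and r is true.
      At 2: Box r requires r at every successor {1, 2, 3}.
        At 1: r is true.
        At 2: r is true.
        At 3: r is true.
      So Box r is true at 2.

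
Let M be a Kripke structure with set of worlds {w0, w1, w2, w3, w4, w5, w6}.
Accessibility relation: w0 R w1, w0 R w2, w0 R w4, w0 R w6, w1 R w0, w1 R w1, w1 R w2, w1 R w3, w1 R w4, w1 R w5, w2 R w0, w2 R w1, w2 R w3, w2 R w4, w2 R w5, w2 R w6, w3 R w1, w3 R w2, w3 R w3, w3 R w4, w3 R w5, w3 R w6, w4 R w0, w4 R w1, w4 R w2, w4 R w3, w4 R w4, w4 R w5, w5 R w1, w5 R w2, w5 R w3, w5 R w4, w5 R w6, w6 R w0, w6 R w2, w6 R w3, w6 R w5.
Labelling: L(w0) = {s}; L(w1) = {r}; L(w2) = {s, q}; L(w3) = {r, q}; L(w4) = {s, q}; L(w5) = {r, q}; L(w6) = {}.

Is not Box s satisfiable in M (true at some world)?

Let φ = not Box s. Evaluate φ at each world:
  w0 (successors {w1, w2, w4, w6}): φ is true.
  w1 (successors {w0, w1, w2, w3, w4, w5}): φ is true.
  w2 (successors {w0, w1, w3, w4, w5, w6}): φ is true.
  w3 (successors {w1, w2, w3, w4, w5, w6}): φ is true.
  w4 (successors {w0, w1, w2, w3, w4, w5}): φ is true.
  w5 (successors {w1, w2, w3, w4, w6}): φ is true.
  w6 (successors {w0, w2, w3, w5}): φ is true.
Detail at w0 (witness):
  At w0: Box s is false, so not Box s is true.
    At w0: Box s requires s at every successor {w1, w2, w4, w6}.
      s fails at w1, so Box s is false at w0.

Yes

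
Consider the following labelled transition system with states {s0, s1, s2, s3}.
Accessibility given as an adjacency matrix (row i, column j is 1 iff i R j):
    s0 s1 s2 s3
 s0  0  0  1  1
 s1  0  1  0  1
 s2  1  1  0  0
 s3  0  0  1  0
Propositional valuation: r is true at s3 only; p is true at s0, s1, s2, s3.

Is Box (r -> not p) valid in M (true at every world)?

No

Let φ = Box (r -> not p). Evaluate φ at each world:
  s0 (successors {s2, s3}): φ is false.
  s1 (successors {s1, s3}): φ is false.
  s2 (successors {s0, s1}): φ is true.
  s3 (successors {s2}): φ is true.
Detail at s0 (counterexample):
  At s0: Box (r -> not p) requires r -> not p at every successor {s2, s3}.
    r -> not p fails at s3, so Box (r -> not p) is false at s0.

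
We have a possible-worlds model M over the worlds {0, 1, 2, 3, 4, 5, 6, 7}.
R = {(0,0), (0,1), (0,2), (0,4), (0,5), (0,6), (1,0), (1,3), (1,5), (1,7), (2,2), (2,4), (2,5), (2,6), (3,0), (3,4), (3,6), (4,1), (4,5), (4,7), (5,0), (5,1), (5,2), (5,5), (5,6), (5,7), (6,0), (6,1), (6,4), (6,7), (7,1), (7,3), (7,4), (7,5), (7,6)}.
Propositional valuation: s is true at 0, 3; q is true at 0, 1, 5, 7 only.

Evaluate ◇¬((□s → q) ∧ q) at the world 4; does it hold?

No

Recall that □ψ holds at a world iff ψ holds at every accessible world, and ◇ψ holds iff ψ holds at some accessible world.
At 4: ◇¬((□s → q) ∧ q) requires ¬((□s → q) ∧ q) at some successor in {1, 5, 7}.
  At 1: ¬((□s → q) ∧ q) is false.
  At 5: ¬((□s → q) ∧ q) is false.
  At 7: ¬((□s → q) ∧ q) is false.
So ◇¬((□s → q) ∧ q) is false at 4.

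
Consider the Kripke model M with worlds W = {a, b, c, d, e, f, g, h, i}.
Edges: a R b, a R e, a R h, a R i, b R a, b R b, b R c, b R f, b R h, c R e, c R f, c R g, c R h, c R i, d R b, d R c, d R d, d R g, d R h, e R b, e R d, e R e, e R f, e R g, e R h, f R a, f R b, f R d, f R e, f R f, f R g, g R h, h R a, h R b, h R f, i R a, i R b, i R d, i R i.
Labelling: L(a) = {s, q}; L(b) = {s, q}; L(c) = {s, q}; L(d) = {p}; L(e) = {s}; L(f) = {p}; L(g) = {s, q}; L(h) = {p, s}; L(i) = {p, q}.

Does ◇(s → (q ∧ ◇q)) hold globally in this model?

Let φ = ◇(s → (q ∧ ◇q)). Evaluate φ at each world:
  a (successors {b, e, h, i}): φ is true.
  b (successors {a, b, c, f, h}): φ is true.
  c (successors {e, f, g, h, i}): φ is true.
  d (successors {b, c, d, g, h}): φ is true.
  e (successors {b, d, e, f, g, h}): φ is true.
  f (successors {a, b, d, e, f, g}): φ is true.
  g (successors {h}): φ is false.
  h (successors {a, b, f}): φ is true.
  i (successors {a, b, d, i}): φ is true.
Detail at g (counterexample):
  At g: ◇(s → (q ∧ ◇q)) requires s → (q ∧ ◇q) at some successor in {h}.
    At h: s → (q ∧ ◇q) is false.
  So ◇(s → (q ∧ ◇q)) is false at g.

No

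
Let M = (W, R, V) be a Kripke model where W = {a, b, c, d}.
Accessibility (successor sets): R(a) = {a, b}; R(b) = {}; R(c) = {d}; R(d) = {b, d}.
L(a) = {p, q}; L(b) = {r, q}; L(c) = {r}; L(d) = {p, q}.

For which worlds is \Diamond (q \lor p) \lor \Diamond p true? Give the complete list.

a, c, d

Let φ = \Diamond (q \lor p) \lor \Diamond p. Evaluate φ at each world:
  a (successors {a, b}): φ is true.
  b (successors ∅): φ is false.
  c (successors {d}): φ is true.
  d (successors {b, d}): φ is true.
For instance, at a:
  At a: \Diamond (q \lor p) is true, \Diamond p is true, so \Diamond (q \lor p) \lor \Diamond p is true.
    At a: \Diamond (q \lor p) requires q \lor p at some successor in {a, b}.
      q \lor p holds at a, so \Diamond (q \lor p) is true at a.
    At a: \Diamond p requires p at some successor in {a, b}.
      p holds at a, so \Diamond p is true at a.
Satisfying worlds: {a, c, d}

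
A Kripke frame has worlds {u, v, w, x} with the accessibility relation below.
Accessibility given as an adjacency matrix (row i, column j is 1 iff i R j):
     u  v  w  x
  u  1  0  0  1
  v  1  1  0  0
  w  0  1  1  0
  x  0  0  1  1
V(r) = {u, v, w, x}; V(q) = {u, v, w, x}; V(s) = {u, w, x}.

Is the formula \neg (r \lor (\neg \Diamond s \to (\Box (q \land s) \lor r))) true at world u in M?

At u: r \lor (\neg \Diamond s \to (\Box (q \land s) \lor r)) is true, so \neg (r \lor (\neg \Diamond s \to (\Box (q \land s) \lor r))) is false.
  At u: r is true, \neg \Diamond s \to (\Box (q \land s) \lor r) is true, so r \lor (\neg \Diamond s \to (\Box (q \land s) \lor r)) is true.
    At u: \neg \Diamond s is false, \Box (q \land s) \lor r is true, so \neg \Diamond s \to (\Box (q \land s) \lor r) is true.
      At u: \Diamond s is true, so \neg \Diamond s is false.
      At u: \Box (q \land s) is true, r is true, so \Box (q \land s) \lor r is true.

No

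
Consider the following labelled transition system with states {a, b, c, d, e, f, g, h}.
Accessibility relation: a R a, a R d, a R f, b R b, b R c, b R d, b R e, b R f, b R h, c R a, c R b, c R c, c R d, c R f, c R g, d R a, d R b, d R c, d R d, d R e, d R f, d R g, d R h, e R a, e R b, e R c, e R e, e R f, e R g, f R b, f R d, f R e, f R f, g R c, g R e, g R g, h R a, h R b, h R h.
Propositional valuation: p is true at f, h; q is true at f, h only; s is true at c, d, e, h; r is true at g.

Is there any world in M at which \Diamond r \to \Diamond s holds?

Yes

Recall that \Diamond ψ holds at a world iff ψ holds at some accessible world.
Let φ = \Diamond r \to \Diamond s. Evaluate φ at each world:
  a (successors {a, d, f}): φ is true.
  b (successors {b, c, d, e, f, h}): φ is true.
  c (successors {a, b, c, d, f, g}): φ is true.
  d (successors {a, b, c, d, e, f, g, h}): φ is true.
  e (successors {a, b, c, e, f, g}): φ is true.
  f (successors {b, d, e, f}): φ is true.
  g (successors {c, e, g}): φ is true.
  h (successors {a, b, h}): φ is true.
Detail at a (witness):
  At a: \Diamond r is false, \Diamond s is true, so \Diamond r \to \Diamond s is true.
    At a: \Diamond r requires r at some successor in {a, d, f}.
      At a: r is false.
      At d: r is false.
      At f: r is false.
    So \Diamond r is false at a.
    At a: \Diamond s requires s at some successor in {a, d, f}.
      s holds at d, so \Diamond s is true at a.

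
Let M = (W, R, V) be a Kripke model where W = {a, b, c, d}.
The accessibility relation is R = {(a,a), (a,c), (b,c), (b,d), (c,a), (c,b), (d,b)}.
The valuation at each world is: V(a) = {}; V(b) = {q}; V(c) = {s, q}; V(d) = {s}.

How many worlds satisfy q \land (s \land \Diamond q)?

Let φ = q \land (s \land \Diamond q). Evaluate φ at each world:
  a (successors {a, c}): φ is false.
  b (successors {c, d}): φ is false.
  c (successors {a, b}): φ is true.
  d (successors {b}): φ is false.
For instance, at c:
  At c: q is true, s \land \Diamond q is true, so q \land (s \land \Diamond q) is true.
    At c: s is true, \Diamond q is true, so s \land \Diamond q is true.
      At c: \Diamond q requires q at some successor in {a, b}.
        q holds at b, so \Diamond q is true at c.
Satisfying worlds: {c}

1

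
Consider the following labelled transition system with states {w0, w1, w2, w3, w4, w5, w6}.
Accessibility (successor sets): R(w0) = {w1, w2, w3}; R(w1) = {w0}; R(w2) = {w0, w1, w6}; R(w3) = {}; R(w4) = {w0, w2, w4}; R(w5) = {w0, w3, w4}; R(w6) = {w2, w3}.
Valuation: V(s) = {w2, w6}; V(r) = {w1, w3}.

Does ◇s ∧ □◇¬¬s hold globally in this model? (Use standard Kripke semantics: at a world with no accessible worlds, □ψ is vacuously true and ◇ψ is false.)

No

Let φ = ◇s ∧ □◇¬¬s. Evaluate φ at each world:
  w0 (successors {w1, w2, w3}): φ is false.
  w1 (successors {w0}): φ is false.
  w2 (successors {w0, w1, w6}): φ is false.
  w3 (successors ∅): φ is false.
  w4 (successors {w0, w2, w4}): φ is true.
  w5 (successors {w0, w3, w4}): φ is false.
  w6 (successors {w2, w3}): φ is false.
Detail at w0 (counterexample):
  At w0: ◇s is true, □◇¬¬s is false, so ◇s ∧ □◇¬¬s is false.
    At w0: ◇s requires s at some successor in {w1, w2, w3}.
      s holds at w2, so ◇s is true at w0.
    At w0: □◇¬¬s requires ◇¬¬s at every successor {w1, w2, w3}.
      ◇¬¬s fails at w1, so □◇¬¬s is false at w0.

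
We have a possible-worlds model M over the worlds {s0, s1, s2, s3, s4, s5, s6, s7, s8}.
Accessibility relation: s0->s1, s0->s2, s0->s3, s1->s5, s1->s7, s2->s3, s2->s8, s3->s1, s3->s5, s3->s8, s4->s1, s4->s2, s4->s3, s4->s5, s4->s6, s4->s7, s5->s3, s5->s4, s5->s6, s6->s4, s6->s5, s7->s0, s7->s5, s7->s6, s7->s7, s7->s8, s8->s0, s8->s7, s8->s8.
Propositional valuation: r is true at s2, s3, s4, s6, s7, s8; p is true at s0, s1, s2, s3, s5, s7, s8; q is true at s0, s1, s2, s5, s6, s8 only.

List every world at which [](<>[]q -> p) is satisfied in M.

Let φ = [](<>[]q -> p). Evaluate φ at each world:
  s0 (successors {s1, s2, s3}): φ is true.
  s1 (successors {s5, s7}): φ is true.
  s2 (successors {s3, s8}): φ is true.
  s3 (successors {s1, s5, s8}): φ is true.
  s4 (successors {s1, s2, s3, s5, s6, s7}): φ is true.
  s5 (successors {s3, s4, s6}): φ is false.
  s6 (successors {s4, s5}): φ is false.
  s7 (successors {s0, s5, s6, s7, s8}): φ is true.
  s8 (successors {s0, s7, s8}): φ is true.
For instance, at s1:
  At s1: [](<>[]q -> p) requires <>[]q -> p at every successor {s5, s7}.
      At s5: <>[]q is true, p is true, so <>[]q -> p is true.
      At s7: <>[]q is false, p is true, so <>[]q -> p is true.
  So [](<>[]q -> p) is true at s1.
Satisfying worlds: {s0, s1, s2, s3, s4, s7, s8}

s0, s1, s2, s3, s4, s7, s8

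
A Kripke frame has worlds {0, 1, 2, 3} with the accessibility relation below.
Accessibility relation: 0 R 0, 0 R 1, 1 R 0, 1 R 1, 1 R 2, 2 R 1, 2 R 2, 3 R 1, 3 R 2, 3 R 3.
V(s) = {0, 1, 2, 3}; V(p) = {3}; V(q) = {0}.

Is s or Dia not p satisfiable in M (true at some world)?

Yes

Let φ = s or Dia not p. Evaluate φ at each world:
  0 (successors {0, 1}): φ is true.
  1 (successors {0, 1, 2}): φ is true.
  2 (successors {1, 2}): φ is true.
  3 (successors {1, 2, 3}): φ is true.
Detail at 0 (witness):
  At 0: s is true, Dia not p is true, so s or Dia not p is true.
    At 0: Dia not p requires not p at some successor in {0, 1}.
      not p holds at 0, so Dia not p is true at 0.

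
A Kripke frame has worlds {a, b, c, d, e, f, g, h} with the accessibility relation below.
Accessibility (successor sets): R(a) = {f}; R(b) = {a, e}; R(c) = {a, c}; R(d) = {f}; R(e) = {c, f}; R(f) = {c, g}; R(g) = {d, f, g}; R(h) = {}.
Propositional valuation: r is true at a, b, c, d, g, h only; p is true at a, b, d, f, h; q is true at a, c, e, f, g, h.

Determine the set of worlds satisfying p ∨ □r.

a, b, c, d, f, h

Let φ = p ∨ □r. Evaluate φ at each world:
  a (successors {f}): φ is true.
  b (successors {a, e}): φ is true.
  c (successors {a, c}): φ is true.
  d (successors {f}): φ is true.
  e (successors {c, f}): φ is false.
  f (successors {c, g}): φ is true.
  g (successors {d, f, g}): φ is false.
  h (successors ∅): φ is true.
For instance, at e:
  At e: p is false, □r is false, so p ∨ □r is false.
    At e: □r requires r at every successor {c, f}.
      r fails at f, so □r is false at e.
Satisfying worlds: {a, b, c, d, f, h}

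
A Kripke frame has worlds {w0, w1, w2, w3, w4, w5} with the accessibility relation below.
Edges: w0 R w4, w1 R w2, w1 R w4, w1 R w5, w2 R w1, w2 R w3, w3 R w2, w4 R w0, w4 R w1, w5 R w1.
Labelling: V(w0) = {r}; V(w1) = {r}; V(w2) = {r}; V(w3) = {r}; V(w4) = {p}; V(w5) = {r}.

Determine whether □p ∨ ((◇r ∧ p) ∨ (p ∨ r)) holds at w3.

Recall that □ψ holds at a world iff ψ holds at every accessible world, and ◇ψ holds iff ψ holds at some accessible world.
At w3: □p is false, (◇r ∧ p) ∨ (p ∨ r) is true, so □p ∨ ((◇r ∧ p) ∨ (p ∨ r)) is true.
  At w3: □p requires p at every successor {w2}.
    p fails at w2, so □p is false at w3.
  At w3: ◇r ∧ p is false, p ∨ r is true, so (◇r ∧ p) ∨ (p ∨ r) is true.
    At w3: ◇r is true, p is false, so ◇r ∧ p is false.
      At w3: ◇r requires r at some successor in {w2}.
        r holds at w2, so ◇r is true at w3.

Yes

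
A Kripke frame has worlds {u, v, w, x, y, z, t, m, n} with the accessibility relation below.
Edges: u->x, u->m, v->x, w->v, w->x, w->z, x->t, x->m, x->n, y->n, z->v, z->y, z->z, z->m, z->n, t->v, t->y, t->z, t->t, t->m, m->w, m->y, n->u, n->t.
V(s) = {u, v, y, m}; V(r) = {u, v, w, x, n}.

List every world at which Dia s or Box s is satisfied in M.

u, w, x, z, t, m, n

Let φ = Dia s or Box s. Evaluate φ at each world:
  u (successors {x, m}): φ is true.
  v (successors {x}): φ is false.
  w (successors {v, x, z}): φ is true.
  x (successors {t, m, n}): φ is true.
  y (successors {n}): φ is false.
  z (successors {v, y, z, m, n}): φ is true.
  t (successors {v, y, z, t, m}): φ is true.
  m (successors {w, y}): φ is true.
  n (successors {u, t}): φ is true.
For instance, at t:
  At t: Dia s is true, Box s is false, so Dia s or Box s is true.
    At t: Dia s requires s at some successor in {v, y, z, t, m}.
      s holds at v, so Dia s is true at t.
    At t: Box s requires s at every successor {v, y, z, t, m}.
      s fails at z, so Box s is false at t.
Satisfying worlds: {u, w, x, z, t, m, n}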